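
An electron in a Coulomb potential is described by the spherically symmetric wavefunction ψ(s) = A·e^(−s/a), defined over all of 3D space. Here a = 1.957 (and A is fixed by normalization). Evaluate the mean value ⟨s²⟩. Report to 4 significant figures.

⟨s^2⟩ ≈ 11.49

The expectation value is the |ψ|²-weighted average of s^2: ∫ s^2|ψ|² 4πs² ds.
The ratio of the moment integral to the normalization integral gives ⟨s²⟩ = 3·a^2.
With a = 1.957, ⟨s^2⟩ = 11.490.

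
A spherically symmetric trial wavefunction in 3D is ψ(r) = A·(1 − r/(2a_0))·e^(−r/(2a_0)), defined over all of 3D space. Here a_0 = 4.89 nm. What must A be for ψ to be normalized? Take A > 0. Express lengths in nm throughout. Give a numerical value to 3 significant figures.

Normalization requires ∫|ψ|² 4πr² dr = 1, integrated from 0 to ∞.
In 3D with spherical symmetry the volume element is 4πr² dr.
With ∫₀^∞ r^4 e^(−αr) dr = 4!/α^5, carrying out the integral gives A² · 8·π·a_0^3.
With a_0 = 4.89: A² = 0.0003403 and A = 0.01845.

A ≈ 0.0184 nm^(-3/2)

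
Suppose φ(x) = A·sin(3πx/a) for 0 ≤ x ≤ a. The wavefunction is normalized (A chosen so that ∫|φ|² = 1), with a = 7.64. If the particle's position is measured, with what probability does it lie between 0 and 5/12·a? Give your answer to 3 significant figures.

P ≈ 0.364

The probability is P = ∫ |φ|² dx over [0, 5/12·a].
Since A² = 1/(a/2), this is the region integral divided by the full normalization integral.
Let u = x/a; then A² and the length scale cancel, so P = ∫_{0}^{5/12} sin(3·π·u)^2 du ÷ ∫_{0}^{1} sin(3·π·u)^2 du.
With ∫ sin(3·π·u)^2 du = u/2 - sin(6·π·u)/(12·π) + C, the region integral is 5/24 - 1/(12·π) and the full one is 1/2.
The result is P = (-2 + 5·π)/(12·π).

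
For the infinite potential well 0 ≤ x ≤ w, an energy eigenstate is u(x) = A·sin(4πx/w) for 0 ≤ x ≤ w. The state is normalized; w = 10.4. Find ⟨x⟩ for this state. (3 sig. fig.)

⟨x⟩ = ∫ x |u|² dx over the full domain.
Using sin²θ = (1 − cos 2θ)/2, evaluating both integrals, ⟨x⟩ = w/2.
Putting w = 10.4 gives 5.200.

⟨x⟩ ≈ 5.20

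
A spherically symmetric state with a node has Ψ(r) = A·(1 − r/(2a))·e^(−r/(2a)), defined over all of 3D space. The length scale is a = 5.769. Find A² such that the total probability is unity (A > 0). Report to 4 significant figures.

A^2 ≈ 0.0002072

Require ∫ |Ψ|² 4πr² dr = 1 over the whole domain.
(Spherical symmetry: dV = 4πr² dr.)
Carrying out the integral gives A² · 8·π·a^3.
So A² = (8·π·a^3)^(−1).
Plugging in a = 5.769 yields A = 0.014396.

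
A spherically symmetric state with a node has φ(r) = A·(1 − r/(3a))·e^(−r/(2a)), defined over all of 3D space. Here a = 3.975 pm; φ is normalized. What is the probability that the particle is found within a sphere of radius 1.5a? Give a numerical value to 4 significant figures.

P ≈ 0.2539

Integrate the radial probability density 4πr²|φ|² over r ≤ 1.5a.
The full normalization integral is A²·[8·π·a^3/3] = 1, fixing A².
Substituting u = r/a, A², 4π and the length scale all cancel in the ratio: P = ∫_{0}^{1.5} u^2·(1 - u/3)^2·e^(-u) du / ∫_{0}^{∞} u^2·(1 - u/3)^2·e^(-u) du.
An antiderivative of u^2·(1 - u/3)^2·e^(-u) is (-u^4 + 2·u^3 - 3·u^2 - 6·u - 6)·e^(-u)/9; evaluating from 0 to 1.5 gives 2/3 - 107·e^(-3/2)/48, while the full integral is 2/3.
The region integral divided by the full integral gives P = 0.25391.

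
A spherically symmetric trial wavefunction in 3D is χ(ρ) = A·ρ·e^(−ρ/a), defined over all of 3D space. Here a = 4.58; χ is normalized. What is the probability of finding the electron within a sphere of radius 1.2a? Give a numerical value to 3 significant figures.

P = ∫ |χ|² 4πρ² dρ over ρ ≤ 1.2a.
A² is fixed by ∫₀^∞ 4πρ²|χ|² dρ = 1, i.e. A² = (3·π·a^5)^(−1).
Substituting u = ρ/a, A², 4π and the length scale all cancel in the ratio: P = ∫_{0}^{1.2} u^4·e^(-2·u) du / ∫_{0}^{∞} u^4·e^(-2·u) du.
With ∫ u^4·e^(-2·u) du = -(u^4/2 + u^3 + 3·u^2/2 + 3·u/2 + 3/4)·e^(-2·u) + C, the region integral is ≈ 0.071901 and the full one is 3/4.
Taking the ratio yields P = 0.09587.

P ≈ 0.0959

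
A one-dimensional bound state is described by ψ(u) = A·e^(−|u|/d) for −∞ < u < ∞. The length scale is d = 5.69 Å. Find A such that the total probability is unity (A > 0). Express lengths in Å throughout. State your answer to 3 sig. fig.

Require ∫ |ψ|² du = 1 over the whole domain.
The integral (without the A² prefactor) comes out to d.
Setting this equal to 1 gives A² = 1/(d).
Plugging in d = 5.69 yields A = 0.4192.

A ≈ 0.419 Å^(-1/2)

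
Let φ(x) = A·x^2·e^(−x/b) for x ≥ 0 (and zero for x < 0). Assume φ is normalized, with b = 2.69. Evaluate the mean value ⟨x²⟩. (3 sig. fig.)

⟨x^2⟩ ≈ 54.3

The expectation value is the |φ|²-weighted average of x^2: ∫ x^2|φ|² dx.
Since the A² factors cancel between numerator and denominator, ⟨x²⟩ = 15·b^2/2.
With b = 2.69, ⟨x^2⟩ = 54.27.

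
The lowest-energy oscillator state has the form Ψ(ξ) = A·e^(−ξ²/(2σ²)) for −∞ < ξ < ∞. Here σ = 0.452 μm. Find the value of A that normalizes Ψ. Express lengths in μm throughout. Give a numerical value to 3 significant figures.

We need A² ∫|f|² dξ = 1, taking the integral from −∞ to ∞.
Differentiating ∫e^(−αξ²) dξ = √(π/α) under α to get the higher moments, carrying out the integral gives A² · √(π)·σ.
Setting this equal to 1 gives A² = 1/(√(π)·σ).
Substituting σ = 0.452 gives A² = 1.248, so A = 1.117.

A ≈ 1.12 μm^(-1/2)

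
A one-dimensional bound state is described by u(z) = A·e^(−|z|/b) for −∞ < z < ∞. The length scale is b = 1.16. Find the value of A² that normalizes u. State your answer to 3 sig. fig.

The normalization condition is ∫|u|² dz = 1 from −∞ to ∞.
With ∫₀^∞ z^0 e^(−αz) dz = 0!/α^1, carrying out the integral gives A² · b.
Hence A² = 1/[b].
Substituting b = 1.16 gives A² = 0.8621, so A = 0.9285.

A^2 ≈ 0.862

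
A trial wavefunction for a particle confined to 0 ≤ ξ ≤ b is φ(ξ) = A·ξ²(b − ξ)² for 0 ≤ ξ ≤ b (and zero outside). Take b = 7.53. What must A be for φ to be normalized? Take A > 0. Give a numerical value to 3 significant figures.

A ≈ 0.00285

Normalization requires ∫|φ|² dξ = 1, integrated from 0 to b.
Expanding the polynomial and integrating term by term, carrying out the integral gives A² · b^9/630.
Setting this equal to 1 gives A² = 1/(b^9/630).
Plugging in b = 7.53 yields A = 0.002845.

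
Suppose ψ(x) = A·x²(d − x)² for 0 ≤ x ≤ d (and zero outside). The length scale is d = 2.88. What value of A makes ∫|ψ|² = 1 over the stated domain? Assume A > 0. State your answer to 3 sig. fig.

Require ∫ |ψ|² dx = 1 over the whole domain.
∫|ψ|² dx = A²·(d^9/630).
Setting this equal to 1 gives A² = 1/(d^9/630).
Substituting d = 2.88 gives A² = 0.04622, so A = 0.2150.

A ≈ 0.215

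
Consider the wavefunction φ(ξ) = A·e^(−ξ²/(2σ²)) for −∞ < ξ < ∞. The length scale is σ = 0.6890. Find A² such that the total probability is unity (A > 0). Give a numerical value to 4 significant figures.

We need A² ∫|f|² dξ = 1, taking the integral from −∞ to ∞.
With ∫_{−∞}^{∞} ξ^(2m) e^(−αξ²) dξ = (2m−1)!!·√π / (2^m α^(m+1/2)), with φ = A·e^(−ξ²/(2σ²)), the integral evaluates to A²·[√(π)·σ].
Hence A² = 1/[√(π)·σ].
Plugging in σ = 0.6890 yields A = 0.90490.

A^2 ≈ 0.8189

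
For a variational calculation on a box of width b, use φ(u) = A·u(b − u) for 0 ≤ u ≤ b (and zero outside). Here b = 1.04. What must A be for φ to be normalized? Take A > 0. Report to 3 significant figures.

Require ∫ |φ|² du = 1 over the whole domain.
Expanding the polynomial and integrating term by term, with φ = A·u(b − u), the integral evaluates to A²·[b^5/30].
Hence A² = 1/[b^5/30].
With b = 1.04: A² = 24.66 and A = 4.966.

A ≈ 4.97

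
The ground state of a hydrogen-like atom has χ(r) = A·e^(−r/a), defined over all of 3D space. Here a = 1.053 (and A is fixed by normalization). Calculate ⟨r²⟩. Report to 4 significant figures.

⟨r^2⟩ ≈ 3.326

By definition ⟨r²⟩ = ∫ r^2 |χ(r)|² 4πr² dr.
With ∫₀^∞ r^4 e^(−αr) dr = 4!/α^5, evaluating both integrals, ⟨r²⟩ = 3·a^2.
With a = 1.053, ⟨r^2⟩ = 3.3264.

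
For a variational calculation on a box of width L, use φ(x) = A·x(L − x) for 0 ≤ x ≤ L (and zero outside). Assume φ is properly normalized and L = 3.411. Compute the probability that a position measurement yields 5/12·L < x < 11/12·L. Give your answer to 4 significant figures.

|φ|² is the probability density, so P = ∫_{5/12·L}^{11/12·L} |φ|² dx.
The normalization integral ∫|φ|²dx over the whole domain equals L^5/30·A², and A² cancels in the ratio.
In terms of u = x/L (A² and the length scale cancel between numerator and denominator), P = [∫_{5/12}^{11/12} u^2·(1 - u)^2 du] / [∫_{0}^{1} u^2·(1 - u)^2 du].
An antiderivative of u^2·(1 - u)^2 is u^3·(6·u^2 - 15·u + 10)/30; evaluating from 5/12 to 11/12 gives ≈ 0.0216098, while the full integral is 1/30.
The result is P = 4481/6912.

P ≈ 0.6483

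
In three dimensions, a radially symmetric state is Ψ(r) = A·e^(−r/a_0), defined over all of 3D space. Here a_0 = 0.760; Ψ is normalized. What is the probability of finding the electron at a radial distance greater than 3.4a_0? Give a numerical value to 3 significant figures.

P = ∫ |Ψ|² 4πr² dr over r > 3.4a_0.
The full normalization integral is A²·[π·a_0^3] = 1, fixing A².
Let u = r/a_0; then A², 4π and the length scale all cancel, so P = ∫_{3.4}^{∞} u^2·e^(-2·u) du ÷ ∫_{0}^{∞} u^2·e^(-2·u) du.
With ∫ u^2·e^(-2·u) du = -(2·u^2 + 2·u + 1)·e^(-2·u)/4 + C, the region integral is 773·e^(-34/5)/100 and the full one is 1/4.
The region integral divided by the full integral gives P = 0.03444.

P ≈ 0.0344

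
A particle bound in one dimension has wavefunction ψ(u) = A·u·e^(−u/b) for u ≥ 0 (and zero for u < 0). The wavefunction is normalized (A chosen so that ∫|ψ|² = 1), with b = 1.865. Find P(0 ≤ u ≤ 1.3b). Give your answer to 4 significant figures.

P ≈ 0.4816

The probability is P = ∫ |ψ|² du over [0, 1.3b].
Since A² = 1/(b^3/4), this is the region integral divided by the full normalization integral.
Substituting t = u/b, A² and the length scale cancel in the ratio: P = ∫_{0}^{1.3} t^2·e^(-2·t) dt / ∫_{0}^{∞} t^2·e^(-2·t) dt.
An antiderivative of t^2·e^(-2·t) is -(2·t^2 + 2·t + 1)·e^(-2·t)/4; evaluating from 0 to 1.3 gives 1/4 - 349·e^(-13/5)/200, while the full integral is 1/4.
Evaluating gives P = 0.48157.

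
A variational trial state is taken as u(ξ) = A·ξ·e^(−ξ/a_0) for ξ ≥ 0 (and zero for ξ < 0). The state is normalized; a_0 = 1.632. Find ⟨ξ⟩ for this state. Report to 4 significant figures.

The expectation value is the |u|²-weighted average of ξ: ∫ ξ|u|² dξ.
Using ∫₀^∞ ξⁿ e^(−αξ) dξ = n!/αⁿ⁺¹, evaluating both integrals, ⟨ξ⟩ = 3·a_0/2.
Putting a_0 = 1.632 gives 2.4480.

⟨ξ⟩ ≈ 2.448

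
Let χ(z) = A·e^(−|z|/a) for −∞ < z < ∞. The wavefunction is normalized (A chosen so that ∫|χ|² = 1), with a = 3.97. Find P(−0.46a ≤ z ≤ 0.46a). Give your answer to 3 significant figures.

P ≈ 0.601

P = ∫_{−0.46a}^{0.46a} |χ(z)|² dz.
With A² fixed by ∫|χ|² = 1, i.e. A² = (a)^(−1), substitute and integrate.
Both integrals are even about z = 0, so only the z ≥ 0 halves are needed (the factors of 2 cancel). Let u = z/a; then A² and the length scale cancel, so P = ∫_{0}^{0.46} e^(-2·u) du ÷ ∫_{0}^{∞} e^(-2·u) du.
An antiderivative of e^(-2·u) is -e^(-2·u)/2; evaluating from 0 to 0.46 gives 1/2 - e^(-23/25)/2, while the full integral is 1/2.
The result is P = 0.6015.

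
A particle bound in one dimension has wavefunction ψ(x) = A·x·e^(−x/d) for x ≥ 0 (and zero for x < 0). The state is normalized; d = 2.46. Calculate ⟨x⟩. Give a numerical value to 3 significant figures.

⟨x⟩ = ∫ x |ψ|² dx over the full domain.
Evaluating both integrals, ⟨x⟩ = 3·d/2.
With d = 2.46, ⟨x⟩ = 3.690.

⟨x⟩ ≈ 3.69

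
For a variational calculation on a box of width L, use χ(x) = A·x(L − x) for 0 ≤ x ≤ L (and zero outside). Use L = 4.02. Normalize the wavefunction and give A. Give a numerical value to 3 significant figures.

Normalization requires ∫|χ|² dx = 1, integrated from 0 to L.
Expanding the polynomial and integrating term by term, the integral (without the A² prefactor) comes out to L^5/30.
Setting this equal to 1 gives A² = 1/(L^5/30).
Substituting L = 4.02 gives A² = 0.02858, so A = 0.1690.

A ≈ 0.169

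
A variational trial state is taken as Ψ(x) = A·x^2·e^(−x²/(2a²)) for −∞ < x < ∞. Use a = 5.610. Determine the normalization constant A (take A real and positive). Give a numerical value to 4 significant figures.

The normalization condition is ∫|Ψ|² dx = 1 from −∞ to ∞.
Differentiating ∫e^(−αx²) dx = √(π/α) under α to get the higher moments, the integral (without the A² prefactor) comes out to 3·√(π)·a^5/4.
So A² = (3·√(π)·a^5/4)^(−1).
Substituting a = 5.610 gives A² = 0.00013538, so A = 0.011635.

A ≈ 0.01164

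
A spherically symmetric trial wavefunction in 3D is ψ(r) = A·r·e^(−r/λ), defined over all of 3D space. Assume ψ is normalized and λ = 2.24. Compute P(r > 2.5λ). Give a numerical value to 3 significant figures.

P ≈ 0.440

P = ∫ |ψ|² 4πr² dr over r > 2.5λ.
The full normalization integral is A²·[3·π·λ^5] = 1, fixing A².
Substituting u = r/λ, A², 4π and the length scale all cancel in the ratio: P = ∫_{2.5}^{∞} u^4·e^(-2·u) du / ∫_{0}^{∞} u^4·e^(-2·u) du.
With ∫ u^4·e^(-2·u) du = -(u^4/2 + u^3 + 3·u^2/2 + 3·u/2 + 3/4)·e^(-2·u) + C, the region integral is 1569·e^(-5)/32 and the full one is 3/4.
This evaluates to P = 0.4405.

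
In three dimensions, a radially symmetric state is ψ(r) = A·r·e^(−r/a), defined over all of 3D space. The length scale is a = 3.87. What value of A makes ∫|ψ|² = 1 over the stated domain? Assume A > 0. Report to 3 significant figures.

Normalization requires ∫|ψ|² 4πr² dr = 1, integrated from 0 to ∞.
The angular integral contributes 4π, leaving ∫₀^∞ r²|ψ|² dr.
∫|ψ|² 4πr² dr = A²·(3·π·a^5).
So A² = (3·π·a^5)^(−1).
Substituting a = 3.87 gives A² = 0.0001222, so A = 0.01106.

A ≈ 0.0111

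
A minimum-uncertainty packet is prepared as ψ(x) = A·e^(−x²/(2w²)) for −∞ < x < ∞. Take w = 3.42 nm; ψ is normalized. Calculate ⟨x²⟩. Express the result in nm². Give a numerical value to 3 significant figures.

⟨x²⟩ = ∫ x^2 |ψ|² dx over the full domain.
Using the Gaussian integral ∫_{−∞}^{∞} e^(−αx²) dx = √(π/α), the ratio of the moment integral to the normalization integral gives ⟨x²⟩ = w^2/2.
Putting w = 3.42 gives 5.848.

⟨x^2⟩ ≈ 5.85 nm^2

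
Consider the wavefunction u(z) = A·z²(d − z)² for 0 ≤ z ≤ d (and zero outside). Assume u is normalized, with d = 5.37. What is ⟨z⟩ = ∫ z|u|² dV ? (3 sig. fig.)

⟨z⟩ ≈ 2.69

By definition ⟨z⟩ = ∫ z |u(z)|² dz.
The ratio of the moment integral to the normalization integral gives ⟨z⟩ = d/2.
Putting d = 5.37 gives 2.685.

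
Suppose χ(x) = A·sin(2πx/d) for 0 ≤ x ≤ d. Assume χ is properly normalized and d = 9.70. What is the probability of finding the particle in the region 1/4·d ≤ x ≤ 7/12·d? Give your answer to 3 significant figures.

P = ∫_{1/4·d}^{7/12·d} |χ(x)|² dx.
With A² fixed by ∫|χ|² = 1, i.e. A² = (d/2)^(−1), substitute and integrate.
Substituting u = x/d, A² and the length scale cancel in the ratio: P = ∫_{1/4}^{7/12} sin(2·π·u)^2 du / ∫_{0}^{1} sin(2·π·u)^2 du.
With ∫ sin(2·π·u)^2 du = u/2 - sin(4·π·u)/(8·π) + C, the region integral is -√(3)/(16·π) + 1/6 and the full one is 1/2.
The result is P = (-√(3)/8 + π/3)/π.

P ≈ 0.264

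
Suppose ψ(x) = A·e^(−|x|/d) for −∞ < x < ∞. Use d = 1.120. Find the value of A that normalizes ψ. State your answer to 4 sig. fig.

Require ∫ |ψ|² dx = 1 over the whole domain.
Recall ∫₀^∞ x^m e^(−x/β) dx = m!·β^(m+1), with ψ = A·e^(−|x|/d), the integral evaluates to A²·[d].
Hence A² = 1/[d].
With d = 1.120: A² = 0.89286 and A = 0.94491.

A ≈ 0.9449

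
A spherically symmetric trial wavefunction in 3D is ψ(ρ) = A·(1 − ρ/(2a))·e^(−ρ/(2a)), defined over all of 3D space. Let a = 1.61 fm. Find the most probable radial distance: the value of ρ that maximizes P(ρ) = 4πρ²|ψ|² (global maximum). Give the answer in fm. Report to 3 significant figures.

The maximum of P(ρ) = 4πρ²|ψ|² occurs where its derivative vanishes.
This gives ρ = a·(√(5) + 3).
With a = 1.61, the most probable radial distance is 8.430 fm.

ρ ≈ 8.43 fm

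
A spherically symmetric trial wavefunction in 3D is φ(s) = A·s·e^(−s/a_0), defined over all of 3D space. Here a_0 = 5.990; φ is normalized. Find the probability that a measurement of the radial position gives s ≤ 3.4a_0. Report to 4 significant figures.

P ≈ 0.8080

With dV = 4πs²ds, the probability is ∫|φ|² dV over s ≤ 3.4a_0.
A² is fixed by ∫₀^∞ 4πs²|φ|² ds = 1, i.e. A² = (3·π·a_0^5)^(−1).
Let u = s/a_0; then A², 4π and the length scale all cancel, so P = ∫_{0}^{3.4} u^4·e^(-2·u) du ÷ ∫_{0}^{∞} u^4·e^(-2·u) du.
An antiderivative of u^4·e^(-2·u) is -(u^4/2 + u^3 + 3·u^2/2 + 3·u/2 + 3/4)·e^(-2·u); evaluating from 0 to 3.4 gives ≈ 0.605977, while the full integral is 3/4.
This evaluates to P = 0.80797.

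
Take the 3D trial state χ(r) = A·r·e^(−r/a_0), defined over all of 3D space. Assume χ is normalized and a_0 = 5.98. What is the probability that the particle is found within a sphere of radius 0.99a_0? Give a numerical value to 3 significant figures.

P ≈ 0.0509

P = ∫ |χ|² 4πr² dr over r ≤ 0.99a_0.
Normalization gives A² = 1/(3·π·a_0^5).
In terms of u = r/a_0 (A², 4π and the length scale all cancel between numerator and denominator), P = [∫_{0}^{0.99} u^4·e^(-2·u) du] / [∫_{0}^{∞} u^4·e^(-2·u) du].
Using ∫ u^4·e^(-2·u) du = -(u^4/2 + u^3 + 3·u^2/2 + 3·u/2 + 3/4)·e^(-2·u), the numerator is ≈ 0.038150 and the denominator is 3/4.
This evaluates to P = 0.05087.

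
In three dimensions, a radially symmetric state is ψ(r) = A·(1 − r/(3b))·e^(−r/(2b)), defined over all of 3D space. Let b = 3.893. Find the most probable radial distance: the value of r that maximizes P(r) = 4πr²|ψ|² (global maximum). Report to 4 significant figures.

r ≈ 3.893

Differentiate P(r) = 4πr²|ψ|² with respect to r and set to zero.
Solving yields r = b.
With b = 3.893, the most probable radial distance is 3.8930.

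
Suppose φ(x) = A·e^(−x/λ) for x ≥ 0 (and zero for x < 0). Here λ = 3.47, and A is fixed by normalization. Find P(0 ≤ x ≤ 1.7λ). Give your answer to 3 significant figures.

P ≈ 0.967

The probability is P = ∫ |φ|² dx over [0, 1.7λ].
The normalization integral ∫|φ|²dx over the whole domain equals λ/2·A², and A² cancels in the ratio.
In terms of u = x/λ (A² and the length scale cancel between numerator and denominator), P = [∫_{0}^{1.7} e^(-2·u) du] / [∫_{0}^{∞} e^(-2·u) du].
An antiderivative of e^(-2·u) is -e^(-2·u)/2; evaluating from 0 to 1.7 gives 1/2 - e^(-17/5)/2, while the full integral is 1/2.
Evaluating gives P = 0.9666.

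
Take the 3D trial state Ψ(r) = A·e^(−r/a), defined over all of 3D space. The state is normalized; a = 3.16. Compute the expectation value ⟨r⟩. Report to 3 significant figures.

The expectation value is the |Ψ|²-weighted average of r: ∫ r|Ψ|² 4πr² dr.
With ∫₀^∞ r^3 e^(−αr) dr = 3!/α^4, the ratio of the moment integral to the normalization integral gives ⟨r⟩ = 3·a/2.
With a = 3.16, ⟨r⟩ = 4.740.

⟨r⟩ ≈ 4.74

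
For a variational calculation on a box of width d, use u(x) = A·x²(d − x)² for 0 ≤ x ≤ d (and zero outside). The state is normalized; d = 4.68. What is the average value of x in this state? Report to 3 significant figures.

⟨x⟩ ≈ 2.34

The expectation value is the |u|²-weighted average of x: ∫ x|u|² dx.
Expanding the polynomial and integrating term by term, since the A² factors cancel between numerator and denominator, ⟨x⟩ = d/2.
With d = 4.68, ⟨x⟩ = 2.340.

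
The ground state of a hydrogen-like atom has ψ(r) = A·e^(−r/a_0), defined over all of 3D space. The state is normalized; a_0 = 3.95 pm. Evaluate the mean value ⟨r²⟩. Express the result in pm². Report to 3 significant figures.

⟨r^2⟩ ≈ 46.8 pm^2

By definition ⟨r²⟩ = ∫ r^2 |ψ(r)|² 4πr² dr.
Using ∫₀^∞ rⁿ e^(−αr) dr = n!/αⁿ⁺¹, the ratio of the moment integral to the normalization integral gives ⟨r²⟩ = 3·a_0^2.
Putting a_0 = 3.95 gives 46.81.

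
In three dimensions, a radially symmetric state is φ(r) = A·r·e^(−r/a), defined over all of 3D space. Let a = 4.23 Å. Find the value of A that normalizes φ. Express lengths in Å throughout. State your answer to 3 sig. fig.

A ≈ 0.00885 Å^(-5/2)

Require ∫ |φ|² 4πr² dr = 1 over the whole domain.
In 3D with spherical symmetry the volume element is 4πr² dr.
∫|φ|² 4πr² dr = A²·(3·π·a^5).
Substituting a = 4.23 gives A² = 0.00007835, so A = 0.008851.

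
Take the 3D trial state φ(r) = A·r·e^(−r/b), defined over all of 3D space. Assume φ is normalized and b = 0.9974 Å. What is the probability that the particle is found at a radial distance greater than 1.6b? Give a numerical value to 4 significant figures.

With dV = 4πr²dr, the probability is ∫|φ|² dV over r > 1.6b.
Normalization gives A² = 1/(3·π·b^5).
Substituting u = r/b, A², 4π and the length scale all cancel in the ratio: P = ∫_{1.6}^{∞} u^4·e^(-2·u) du / ∫_{0}^{∞} u^4·e^(-2·u) du.
With ∫ u^4·e^(-2·u) du = -(u^4/2 + u^3 + 3·u^2/2 + 3·u/2 + 3/4)·e^(-2·u) + C, the region integral is ≈ 0.585459 and the full one is 3/4.
Taking the ratio yields P = 0.78061.

P ≈ 0.7806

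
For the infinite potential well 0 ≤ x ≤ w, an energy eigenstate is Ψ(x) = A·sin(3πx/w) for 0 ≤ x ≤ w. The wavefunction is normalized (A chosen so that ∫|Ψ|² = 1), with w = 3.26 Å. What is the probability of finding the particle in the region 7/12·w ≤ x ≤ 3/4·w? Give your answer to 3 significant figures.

P ≈ 0.0606

P = ∫_{7/12·w}^{3/4·w} |Ψ(x)|² dx.
With A² fixed by ∫|Ψ|² = 1, i.e. A² = (w/2)^(−1), substitute and integrate.
Substituting u = x/w, A² and the length scale cancel in the ratio: P = ∫_{7/12}^{3/4} sin(3·π·u)^2 du / ∫_{0}^{1} sin(3·π·u)^2 du.
An antiderivative of sin(3·π·u)^2 is u/2 - sin(6·π·u)/(12·π); evaluating from 7/12 to 3/4 gives 1/12 - 1/(6·π), while the full integral is 1/2.
Evaluating gives P = (-2 + π)/(6·π).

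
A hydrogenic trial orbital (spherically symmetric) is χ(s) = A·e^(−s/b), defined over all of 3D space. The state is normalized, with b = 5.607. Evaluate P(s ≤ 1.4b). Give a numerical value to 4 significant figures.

P ≈ 0.5305

Integrate the radial probability density 4πs²|χ|² over s ≤ 1.4b.
Normalization gives A² = 1/(π·b^3).
Substituting u = s/b, A², 4π and the length scale all cancel in the ratio: P = ∫_{0}^{1.4} u^2·e^(-2·u) du / ∫_{0}^{∞} u^2·e^(-2·u) du.
An antiderivative of u^2·e^(-2·u) is -(2·u^2 + 2·u + 1)·e^(-2·u)/4; evaluating from 0 to 1.4 gives 1/4 - 193·e^(-14/5)/100, while the full integral is 1/4.
The region integral divided by the full integral gives P = 0.53055.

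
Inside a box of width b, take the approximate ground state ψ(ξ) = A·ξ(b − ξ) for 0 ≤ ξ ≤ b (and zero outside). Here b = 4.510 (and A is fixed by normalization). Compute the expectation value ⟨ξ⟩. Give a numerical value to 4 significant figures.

⟨ξ⟩ = ∫ ξ |ψ|² dξ over the full domain.
Expanding the polynomial and integrating term by term, since the A² factors cancel between numerator and denominator, ⟨ξ⟩ = b/2.
With b = 4.510, ⟨ξ⟩ = 2.2550.

⟨ξ⟩ ≈ 2.255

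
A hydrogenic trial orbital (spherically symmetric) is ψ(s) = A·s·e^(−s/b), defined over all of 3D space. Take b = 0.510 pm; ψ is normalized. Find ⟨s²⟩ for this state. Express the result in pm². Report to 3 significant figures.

The expectation value is the |ψ|²-weighted average of s^2: ∫ s^2|ψ|² 4πs² ds.
Recall ∫₀^∞ s^m e^(−s/β) ds = m!·β^(m+1), evaluating both integrals, ⟨s²⟩ = 15·b^2/2.
With b = 0.510, ⟨s^2⟩ = 1.951.

⟨s^2⟩ ≈ 1.95 pm^2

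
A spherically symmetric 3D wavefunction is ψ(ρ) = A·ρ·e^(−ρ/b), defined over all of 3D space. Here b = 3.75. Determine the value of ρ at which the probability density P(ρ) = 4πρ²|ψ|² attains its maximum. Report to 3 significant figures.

Differentiate P(ρ) = 4πρ²|ψ|² with respect to ρ and set to zero.
Solving yields ρ = 2·b.
With b = 3.75, the most probable radial distance is 7.500.

ρ ≈ 7.50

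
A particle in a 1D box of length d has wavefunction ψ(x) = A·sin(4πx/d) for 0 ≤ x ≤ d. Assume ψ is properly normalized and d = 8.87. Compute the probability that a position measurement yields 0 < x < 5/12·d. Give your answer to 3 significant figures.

|ψ|² is the probability density, so P = ∫_{0}^{5/12·d} |ψ|² dx.
The normalization integral ∫|ψ|²dx over the whole domain equals d/2·A², and A² cancels in the ratio.
In terms of u = x/d (A² and the length scale cancel between numerator and denominator), P = [∫_{0}^{5/12} sin(4·π·u)^2 du] / [∫_{0}^{1} sin(4·π·u)^2 du].
Using ∫ sin(4·π·u)^2 du = u/2 - sin(4·π·u)·cos(4·π·u)/(8·π), the numerator is √(3)/(32·π) + 5/24 and the denominator is 1/2.
Taking the ratio, P = √(3)/(16·π) + 5/12.

P ≈ 0.451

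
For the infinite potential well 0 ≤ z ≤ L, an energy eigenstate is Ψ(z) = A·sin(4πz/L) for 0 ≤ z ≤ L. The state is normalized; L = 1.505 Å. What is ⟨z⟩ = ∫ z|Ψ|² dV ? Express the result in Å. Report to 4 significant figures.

⟨z⟩ ≈ 0.7525 Å

⟨z⟩ = ∫ z |Ψ|² dz over the full domain.
With ∫₀^L sin²(nπz/L) dz = L/2, evaluating both integrals, ⟨z⟩ = L/2.
Putting L = 1.505 gives 0.75250.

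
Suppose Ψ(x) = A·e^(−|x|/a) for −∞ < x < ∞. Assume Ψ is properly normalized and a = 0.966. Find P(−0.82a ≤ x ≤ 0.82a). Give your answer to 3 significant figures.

The probability is P = ∫ |Ψ|² dx over [−0.82a, 0.82a].
With A² fixed by ∫|Ψ|² = 1, i.e. A² = (a)^(−1), substitute and integrate.
By symmetry take twice the x ≥ 0 contribution in numerator and denominator; the 2's cancel. Substituting u = x/a, A² and the length scale cancel in the ratio: P = ∫_{0}^{0.82} e^(-2·u) du / ∫_{0}^{∞} e^(-2·u) du.
Using ∫ e^(-2·u) du = -e^(-2·u)/2, the numerator is 1/2 - e^(-41/25)/2 and the denominator is 1/2.
Taking the ratio, P = 0.8060.

P ≈ 0.806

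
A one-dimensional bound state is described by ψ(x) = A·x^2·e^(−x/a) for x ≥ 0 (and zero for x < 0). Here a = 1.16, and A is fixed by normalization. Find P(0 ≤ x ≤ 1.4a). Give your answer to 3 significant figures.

P = ∫_{0}^{1.4a} |ψ(x)|² dx.
With A² fixed by ∫|ψ|² = 1, i.e. A² = (3·a^5/4)^(−1), substitute and integrate.
Let u = x/a; then A² and the length scale cancel, so P = ∫_{0}^{1.4} u^4·e^(-2·u) du ÷ ∫_{0}^{∞} u^4·e^(-2·u) du.
With ∫ u^4·e^(-2·u) du = -(u^4/2 + u^3 + 3·u^2/2 + 3·u/2 + 3/4)·e^(-2·u) + C, the region integral is ≈ 0.11424 and the full one is 3/4.
Evaluating gives P = 0.1523.

P ≈ 0.152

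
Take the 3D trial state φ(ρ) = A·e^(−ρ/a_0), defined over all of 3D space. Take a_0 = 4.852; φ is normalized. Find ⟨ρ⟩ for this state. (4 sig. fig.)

⟨ρ⟩ ≈ 7.278

By definition ⟨ρ⟩ = ∫ ρ |φ(ρ)|² 4πρ² dρ.
Evaluating both integrals, ⟨ρ⟩ = 3·a_0/2.
Putting a_0 = 4.852 gives 7.2780.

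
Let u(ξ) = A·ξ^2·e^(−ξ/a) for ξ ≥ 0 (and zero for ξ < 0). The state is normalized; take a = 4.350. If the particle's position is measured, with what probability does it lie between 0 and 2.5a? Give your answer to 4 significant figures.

P ≈ 0.5595

|u|² is the probability density, so P = ∫_{0}^{2.5a} |u|² dξ.
The normalization integral ∫|u|²dξ over the whole domain equals 3·a^5/4·A², and A² cancels in the ratio.
In terms of t = ξ/a (A² and the length scale cancel between numerator and denominator), P = [∫_{0}^{2.5} t^4·e^(-2·t) dt] / [∫_{0}^{∞} t^4·e^(-2·t) dt].
Using ∫ t^4·e^(-2·t) dt = -(t^4/2 + t^3 + 3·t^2/2 + 3·t/2 + 3/4)·e^(-2·t), the numerator is 3/4 - 1569·e^(-5)/32 and the denominator is 3/4.
The result is P = 0.55951.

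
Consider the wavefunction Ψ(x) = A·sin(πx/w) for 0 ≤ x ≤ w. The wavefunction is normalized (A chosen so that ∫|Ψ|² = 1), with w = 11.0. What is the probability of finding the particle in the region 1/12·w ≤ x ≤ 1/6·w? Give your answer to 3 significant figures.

P ≈ 0.0251

The probability is P = ∫ |Ψ|² dx over [1/12·w, 1/6·w].
The normalization integral ∫|Ψ|²dx over the whole domain equals w/2·A², and A² cancels in the ratio.
Substituting u = x/w, A² and the length scale cancel in the ratio: P = ∫_{1/12}^{1/6} sin(π·u)^2 du / ∫_{0}^{1} sin(π·u)^2 du.
An antiderivative of sin(π·u)^2 is u/2 - sin(2·π·u)/(4·π); evaluating from 1/12 to 1/6 gives -√(3)/(8·π) + 1/(8·π) + 1/24, while the full integral is 1/2.
Evaluating gives P = (-3·√(3) + 3 + π)/(12·π).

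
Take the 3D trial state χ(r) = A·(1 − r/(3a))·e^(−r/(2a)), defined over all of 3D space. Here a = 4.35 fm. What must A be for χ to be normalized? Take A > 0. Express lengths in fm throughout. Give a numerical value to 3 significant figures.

Normalization requires ∫|χ|² 4πr² dr = 1, integrated from 0 to ∞.
The angular integral contributes 4π, leaving ∫₀^∞ r²|χ|² dr.
∫|χ|² 4πr² dr = A²·(8·π·a^3/3).
Hence A² = 1/[8·π·a^3/3].
Substituting a = 4.35 gives A² = 0.001450, so A = 0.03808.

A ≈ 0.0381 fm^(-3/2)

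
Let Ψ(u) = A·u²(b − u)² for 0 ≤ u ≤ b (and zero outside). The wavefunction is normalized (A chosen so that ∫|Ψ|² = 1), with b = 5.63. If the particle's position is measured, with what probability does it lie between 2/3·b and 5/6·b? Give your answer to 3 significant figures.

P ≈ 0.136

|Ψ|² is the probability density, so P = ∫_{2/3·b}^{5/6·b} |Ψ|² du.
The normalization integral ∫|Ψ|²du over the whole domain equals b^9/630·A², and A² cancels in the ratio.
In terms of t = u/b (A² and the length scale cancel between numerator and denominator), P = [∫_{2/3}^{5/6} t^4·(1 - t)^4 dt] / [∫_{0}^{1} t^4·(1 - t)^4 dt].
An antiderivative of t^4·(1 - t)^4 is t^5·(70·t^4 - 315·t^3 + 540·t^2 - 420·t + 126)/630; evaluating from 2/3 to 5/6 gives ≈ 0.00021571, while the full integral is 1/630.
Taking the ratio, P = 0.1359.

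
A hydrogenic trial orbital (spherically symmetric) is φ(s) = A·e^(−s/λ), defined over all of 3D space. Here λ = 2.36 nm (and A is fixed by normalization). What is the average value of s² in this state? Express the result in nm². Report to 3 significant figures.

⟨s^2⟩ ≈ 16.7 nm^2

⟨s²⟩ = ∫ s^2 |φ|² 4πs² ds over the full domain.
With ∫₀^∞ s^4 e^(−αs) ds = 4!/α^5, evaluating both integrals, ⟨s²⟩ = 3·λ^2.
With λ = 2.36, ⟨s^2⟩ = 16.71.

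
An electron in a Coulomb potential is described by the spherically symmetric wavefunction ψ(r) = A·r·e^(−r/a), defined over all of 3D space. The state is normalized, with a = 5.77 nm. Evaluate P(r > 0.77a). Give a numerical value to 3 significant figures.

P = ∫ |ψ|² 4πr² dr over r > 0.77a.
Normalization gives A² = 1/(3·π·a^5).
In terms of u = r/a (A², 4π and the length scale all cancel between numerator and denominator), P = [∫_{0.77}^{∞} u^4·e^(-2·u) du] / [∫_{0}^{∞} u^4·e^(-2·u) du].
With ∫ u^4·e^(-2·u) du = -(u^4/2 + u^3 + 3·u^2/2 + 3·u/2 + 3/4)·e^(-2·u) + C, the region integral is ≈ 0.73461 and the full one is 3/4.
This evaluates to P = 0.9795.

P ≈ 0.979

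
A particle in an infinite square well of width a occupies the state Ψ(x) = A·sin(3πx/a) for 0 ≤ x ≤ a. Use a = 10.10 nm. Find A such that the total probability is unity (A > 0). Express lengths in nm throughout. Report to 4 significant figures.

We need A² ∫|f|² dx = 1, taking the integral from 0 to a.
Using sin²θ = (1 − cos 2θ)/2, ∫|Ψ|² dx = A²·(a/2).
So A² = (a/2)^(−1).
With a = 10.10: A² = 0.19802 and A = 0.44499.

A ≈ 0.4450 nm^(-1/2)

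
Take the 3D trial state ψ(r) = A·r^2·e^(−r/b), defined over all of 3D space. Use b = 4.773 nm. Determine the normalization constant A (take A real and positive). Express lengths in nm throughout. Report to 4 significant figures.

A ≈ 0.0005007 nm^(-7/2)

The normalization condition is ∫|ψ|² 4πr² dr = 1 from 0 to ∞.
In 3D with spherical symmetry the volume element is 4πr² dr.
The integral (without the A² prefactor) comes out to 45·π·b^7/2.
Plugging in b = 4.773 yields A = 0.00050068.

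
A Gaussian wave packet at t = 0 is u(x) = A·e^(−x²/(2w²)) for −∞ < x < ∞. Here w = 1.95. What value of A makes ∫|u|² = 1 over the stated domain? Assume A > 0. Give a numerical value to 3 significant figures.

Normalization requires ∫|u|² dx = 1, integrated from −∞ to ∞.
With ∫_{−∞}^{∞} x^(2m) e^(−αx²) dx = (2m−1)!!·√π / (2^m α^(m+1/2)), the integral (without the A² prefactor) comes out to √(π)·w.
So A² = (√(π)·w)^(−1).
Plugging in w = 1.95 yields A = 0.5379.

A ≈ 0.538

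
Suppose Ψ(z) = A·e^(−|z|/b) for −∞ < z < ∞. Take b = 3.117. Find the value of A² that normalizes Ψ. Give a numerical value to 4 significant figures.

Normalization requires ∫|Ψ|² dz = 1, integrated from −∞ to ∞.
Recall ∫₀^∞ z^m e^(−z/β) dz = m!·β^(m+1), ∫|Ψ|² dz = A²·(b).
Plugging in b = 3.117 yields A = 0.56641.

A^2 ≈ 0.3208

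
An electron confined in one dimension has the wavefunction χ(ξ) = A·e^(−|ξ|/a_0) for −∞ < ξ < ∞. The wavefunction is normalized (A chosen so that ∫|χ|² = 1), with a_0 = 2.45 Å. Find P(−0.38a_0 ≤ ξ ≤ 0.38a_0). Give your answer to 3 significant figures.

P ≈ 0.532

|χ|² is the probability density, so P = ∫_{−0.38a_0}^{0.38a_0} |χ|² dξ.
Since A² = 1/(a_0), this is the region integral divided by the full normalization integral.
Both integrals are even about ξ = 0, so only the ξ ≥ 0 halves are needed (the factors of 2 cancel). Let u = ξ/a_0; then A² and the length scale cancel, so P = ∫_{0}^{0.38} e^(-2·u) du ÷ ∫_{0}^{∞} e^(-2·u) du.
With ∫ e^(-2·u) du = -e^(-2·u)/2 + C, the region integral is 1/2 - e^(-19/25)/2 and the full one is 1/2.
This works out to P = 0.5323.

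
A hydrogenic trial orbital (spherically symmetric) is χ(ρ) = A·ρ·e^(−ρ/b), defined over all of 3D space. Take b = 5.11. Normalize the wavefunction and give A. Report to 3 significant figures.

Normalization requires ∫|χ|² 4πρ² dρ = 1, integrated from 0 to ∞.
(Spherical symmetry: dV = 4πρ² dρ.)
Using ∫₀^∞ ρⁿ e^(−αρ) dρ = n!/αⁿ⁺¹, carrying out the integral gives A² · 3·π·b^5.
Setting this equal to 1 gives A² = 1/(3·π·b^5).
With b = 5.11: A² = 0.00003045 and A = 0.005518.

A ≈ 0.00552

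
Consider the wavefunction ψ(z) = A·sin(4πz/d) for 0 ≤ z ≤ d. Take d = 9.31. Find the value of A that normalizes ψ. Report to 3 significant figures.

We need A² ∫|f|² dz = 1, taking the integral from 0 to d.
Using sin²θ = (1 − cos 2θ)/2, the integral (without the A² prefactor) comes out to d/2.
Setting this equal to 1 gives A² = 1/(d/2).
Plugging in d = 9.31 yields A = 0.4635.

A ≈ 0.463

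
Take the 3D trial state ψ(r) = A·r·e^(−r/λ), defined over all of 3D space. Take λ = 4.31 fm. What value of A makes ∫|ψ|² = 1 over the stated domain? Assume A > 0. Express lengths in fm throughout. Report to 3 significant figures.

A ≈ 0.00845 fm^(-5/2)

Normalization requires ∫|ψ|² 4πr² dr = 1, integrated from 0 to ∞.
In 3D with spherical symmetry the volume element is 4πr² dr.
With ∫₀^∞ r^4 e^(−αr) dr = 4!/α^5, carrying out the integral gives A² · 3·π·λ^5.
So A² = (3·π·λ^5)^(−1).
With λ = 4.31: A² = 0.00007134 and A = 0.008446.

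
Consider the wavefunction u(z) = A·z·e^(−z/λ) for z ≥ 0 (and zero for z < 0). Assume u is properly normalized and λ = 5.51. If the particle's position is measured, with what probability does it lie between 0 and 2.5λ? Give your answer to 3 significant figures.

P ≈ 0.875

The probability is P = ∫ |u|² dz over [0, 2.5λ].
With A² fixed by ∫|u|² = 1, i.e. A² = (λ^3/4)^(−1), substitute and integrate.
In terms of t = z/λ (A² and the length scale cancel between numerator and denominator), P = [∫_{0}^{2.5} t^2·e^(-2·t) dt] / [∫_{0}^{∞} t^2·e^(-2·t) dt].
With ∫ t^2·e^(-2·t) dt = -(2·t^2 + 2·t + 1)·e^(-2·t)/4 + C, the region integral is 1/4 - 37·e^(-5)/8 and the full one is 1/4.
This works out to P = 0.8753.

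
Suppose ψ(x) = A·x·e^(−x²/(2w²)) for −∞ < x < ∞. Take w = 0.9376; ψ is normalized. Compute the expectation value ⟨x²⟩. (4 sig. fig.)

By definition ⟨x²⟩ = ∫ x^2 |ψ(x)|² dx.
Evaluating both integrals, ⟨x²⟩ = 3·w^2/2.
Putting w = 0.9376 gives 1.3186.

⟨x^2⟩ ≈ 1.319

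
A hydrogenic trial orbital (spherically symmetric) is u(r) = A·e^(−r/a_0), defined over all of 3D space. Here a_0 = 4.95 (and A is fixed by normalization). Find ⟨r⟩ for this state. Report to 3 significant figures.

The expectation value is the |u|²-weighted average of r: ∫ r|u|² 4πr² dr.
Since the A² factors cancel between numerator and denominator, ⟨r⟩ = 3·a_0/2.
Putting a_0 = 4.95 gives 7.425.

⟨r⟩ ≈ 7.43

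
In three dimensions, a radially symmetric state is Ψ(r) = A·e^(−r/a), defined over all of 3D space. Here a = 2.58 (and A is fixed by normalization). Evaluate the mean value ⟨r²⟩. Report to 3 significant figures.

⟨r^2⟩ ≈ 20.0

The expectation value is the |Ψ|²-weighted average of r^2: ∫ r^2|Ψ|² 4πr² dr.
With ∫₀^∞ r^4 e^(−αr) dr = 4!/α^5, evaluating both integrals, ⟨r²⟩ = 3·a^2.
With a = 2.58, ⟨r^2⟩ = 19.97.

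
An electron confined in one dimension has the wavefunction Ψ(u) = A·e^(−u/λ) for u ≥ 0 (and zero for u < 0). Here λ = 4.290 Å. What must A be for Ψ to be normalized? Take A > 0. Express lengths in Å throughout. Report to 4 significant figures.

A ≈ 0.6828 Å^(-1/2)

We need A² ∫|f|² du = 1, taking the integral from 0 to ∞.
Carrying out the integral gives A² · λ/2.
So A² = (λ/2)^(−1).
Substituting λ = 4.290 gives A² = 0.46620, so A = 0.68279.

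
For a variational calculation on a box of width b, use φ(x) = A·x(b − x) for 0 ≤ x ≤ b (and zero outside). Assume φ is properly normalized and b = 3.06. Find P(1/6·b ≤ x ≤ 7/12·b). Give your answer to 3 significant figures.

P ≈ 0.618

The probability is P = ∫ |φ|² dx over [1/6·b, 7/12·b].
Since A² = 1/(b^5/30), this is the region integral divided by the full normalization integral.
In terms of u = x/b (A² and the length scale cancel between numerator and denominator), P = [∫_{1/6}^{7/12} u^2·(1 - u)^2 du] / [∫_{0}^{1} u^2·(1 - u)^2 du].
An antiderivative of u^2·(1 - u)^2 is u^3·(6·u^2 - 15·u + 10)/30; evaluating from 1/6 to 7/12 gives ≈ 0.020596, while the full integral is 1/30.
This works out to P = 0.6179.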